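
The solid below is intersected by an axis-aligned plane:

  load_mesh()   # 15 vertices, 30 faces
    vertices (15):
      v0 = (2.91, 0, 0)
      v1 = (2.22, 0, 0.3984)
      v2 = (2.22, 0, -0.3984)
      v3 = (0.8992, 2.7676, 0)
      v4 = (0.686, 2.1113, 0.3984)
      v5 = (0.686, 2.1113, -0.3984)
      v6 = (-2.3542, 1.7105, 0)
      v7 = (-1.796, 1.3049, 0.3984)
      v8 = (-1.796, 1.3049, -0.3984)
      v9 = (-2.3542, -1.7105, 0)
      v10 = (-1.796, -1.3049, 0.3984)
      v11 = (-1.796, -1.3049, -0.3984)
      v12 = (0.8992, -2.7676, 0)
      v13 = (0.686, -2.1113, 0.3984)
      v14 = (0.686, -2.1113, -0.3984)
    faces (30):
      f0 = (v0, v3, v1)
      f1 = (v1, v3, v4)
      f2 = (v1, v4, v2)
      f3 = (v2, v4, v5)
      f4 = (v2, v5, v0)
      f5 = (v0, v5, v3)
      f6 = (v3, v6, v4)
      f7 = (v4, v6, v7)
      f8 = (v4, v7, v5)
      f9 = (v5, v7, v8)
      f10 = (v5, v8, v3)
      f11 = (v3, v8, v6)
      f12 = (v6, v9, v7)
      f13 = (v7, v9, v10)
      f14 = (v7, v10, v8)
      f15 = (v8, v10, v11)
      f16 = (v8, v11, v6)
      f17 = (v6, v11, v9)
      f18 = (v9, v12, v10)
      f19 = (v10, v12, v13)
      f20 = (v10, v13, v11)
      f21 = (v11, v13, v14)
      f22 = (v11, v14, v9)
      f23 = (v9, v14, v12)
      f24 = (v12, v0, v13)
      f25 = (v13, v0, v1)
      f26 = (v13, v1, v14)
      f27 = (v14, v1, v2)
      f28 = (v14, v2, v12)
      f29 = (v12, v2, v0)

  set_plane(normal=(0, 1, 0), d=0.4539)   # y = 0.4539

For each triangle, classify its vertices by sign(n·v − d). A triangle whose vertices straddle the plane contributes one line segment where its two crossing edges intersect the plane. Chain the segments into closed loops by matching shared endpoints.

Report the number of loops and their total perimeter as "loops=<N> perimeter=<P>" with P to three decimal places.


loops=2 perimeter=4.559

Straddling triangles (12 of 30):
  (v0,v3,v1) [-+-] → (2.58022, 0.4539, 0)–(2.00338, 0.4539, 0.33306)  len=0.6661
  (v1,v3,v4) [-++] → (2.00338, 0.4539, 0.33306)–(1.89021, 0.4539, 0.3984)  len=0.1307
  (v1,v4,v2) [-+-] → (1.89021, 0.4539, 0.3984)–(1.89021, 0.4539, -0.227099)  len=0.6255
  (v2,v4,v5) [-++] → (1.89021, 0.4539, -0.227099)–(1.89021, 0.4539, -0.3984)  len=0.1713
  (v2,v5,v0) [-+-] → (1.89021, 0.4539, -0.3984)–(2.43187, 0.4539, -0.0856504)  len=0.6255
  (v0,v5,v3) [-++] → (2.43187, 0.4539, -0.0856504)–(2.58022, 0.4539, 0)  len=0.1713
  (v6,v9,v7) [+-+] → (-2.3542, 0.4539, 0)–(-1.95353, 0.4539, 0.285964)  len=0.4922
  (v7,v9,v10) [+--] → (-1.95353, 0.4539, 0.285964)–(-1.796, 0.4539, 0.3984)  len=0.1935
  (v7,v10,v8) [+-+] → (-1.796, 0.4539, 0.3984)–(-1.796, 0.4539, -0.138581)  len=0.5370
  (v8,v10,v11) [+--] → (-1.796, 0.4539, -0.138581)–(-1.796, 0.4539, -0.3984)  len=0.2598
  (v8,v11,v6) [+-+] → (-1.796, 0.4539, -0.3984)–(-2.12158, 0.4539, -0.166024)  len=0.4000
  (v6,v11,v9) [+--] → (-2.12158, 0.4539, -0.166024)–(-2.3542, 0.4539, 0)  len=0.2858

Chained into 2 loop(s):
  loop 1: 6 segments, perimeter = 2.3903
  loop 2: 6 segments, perimeter = 2.1684
Total perimeter = 4.559


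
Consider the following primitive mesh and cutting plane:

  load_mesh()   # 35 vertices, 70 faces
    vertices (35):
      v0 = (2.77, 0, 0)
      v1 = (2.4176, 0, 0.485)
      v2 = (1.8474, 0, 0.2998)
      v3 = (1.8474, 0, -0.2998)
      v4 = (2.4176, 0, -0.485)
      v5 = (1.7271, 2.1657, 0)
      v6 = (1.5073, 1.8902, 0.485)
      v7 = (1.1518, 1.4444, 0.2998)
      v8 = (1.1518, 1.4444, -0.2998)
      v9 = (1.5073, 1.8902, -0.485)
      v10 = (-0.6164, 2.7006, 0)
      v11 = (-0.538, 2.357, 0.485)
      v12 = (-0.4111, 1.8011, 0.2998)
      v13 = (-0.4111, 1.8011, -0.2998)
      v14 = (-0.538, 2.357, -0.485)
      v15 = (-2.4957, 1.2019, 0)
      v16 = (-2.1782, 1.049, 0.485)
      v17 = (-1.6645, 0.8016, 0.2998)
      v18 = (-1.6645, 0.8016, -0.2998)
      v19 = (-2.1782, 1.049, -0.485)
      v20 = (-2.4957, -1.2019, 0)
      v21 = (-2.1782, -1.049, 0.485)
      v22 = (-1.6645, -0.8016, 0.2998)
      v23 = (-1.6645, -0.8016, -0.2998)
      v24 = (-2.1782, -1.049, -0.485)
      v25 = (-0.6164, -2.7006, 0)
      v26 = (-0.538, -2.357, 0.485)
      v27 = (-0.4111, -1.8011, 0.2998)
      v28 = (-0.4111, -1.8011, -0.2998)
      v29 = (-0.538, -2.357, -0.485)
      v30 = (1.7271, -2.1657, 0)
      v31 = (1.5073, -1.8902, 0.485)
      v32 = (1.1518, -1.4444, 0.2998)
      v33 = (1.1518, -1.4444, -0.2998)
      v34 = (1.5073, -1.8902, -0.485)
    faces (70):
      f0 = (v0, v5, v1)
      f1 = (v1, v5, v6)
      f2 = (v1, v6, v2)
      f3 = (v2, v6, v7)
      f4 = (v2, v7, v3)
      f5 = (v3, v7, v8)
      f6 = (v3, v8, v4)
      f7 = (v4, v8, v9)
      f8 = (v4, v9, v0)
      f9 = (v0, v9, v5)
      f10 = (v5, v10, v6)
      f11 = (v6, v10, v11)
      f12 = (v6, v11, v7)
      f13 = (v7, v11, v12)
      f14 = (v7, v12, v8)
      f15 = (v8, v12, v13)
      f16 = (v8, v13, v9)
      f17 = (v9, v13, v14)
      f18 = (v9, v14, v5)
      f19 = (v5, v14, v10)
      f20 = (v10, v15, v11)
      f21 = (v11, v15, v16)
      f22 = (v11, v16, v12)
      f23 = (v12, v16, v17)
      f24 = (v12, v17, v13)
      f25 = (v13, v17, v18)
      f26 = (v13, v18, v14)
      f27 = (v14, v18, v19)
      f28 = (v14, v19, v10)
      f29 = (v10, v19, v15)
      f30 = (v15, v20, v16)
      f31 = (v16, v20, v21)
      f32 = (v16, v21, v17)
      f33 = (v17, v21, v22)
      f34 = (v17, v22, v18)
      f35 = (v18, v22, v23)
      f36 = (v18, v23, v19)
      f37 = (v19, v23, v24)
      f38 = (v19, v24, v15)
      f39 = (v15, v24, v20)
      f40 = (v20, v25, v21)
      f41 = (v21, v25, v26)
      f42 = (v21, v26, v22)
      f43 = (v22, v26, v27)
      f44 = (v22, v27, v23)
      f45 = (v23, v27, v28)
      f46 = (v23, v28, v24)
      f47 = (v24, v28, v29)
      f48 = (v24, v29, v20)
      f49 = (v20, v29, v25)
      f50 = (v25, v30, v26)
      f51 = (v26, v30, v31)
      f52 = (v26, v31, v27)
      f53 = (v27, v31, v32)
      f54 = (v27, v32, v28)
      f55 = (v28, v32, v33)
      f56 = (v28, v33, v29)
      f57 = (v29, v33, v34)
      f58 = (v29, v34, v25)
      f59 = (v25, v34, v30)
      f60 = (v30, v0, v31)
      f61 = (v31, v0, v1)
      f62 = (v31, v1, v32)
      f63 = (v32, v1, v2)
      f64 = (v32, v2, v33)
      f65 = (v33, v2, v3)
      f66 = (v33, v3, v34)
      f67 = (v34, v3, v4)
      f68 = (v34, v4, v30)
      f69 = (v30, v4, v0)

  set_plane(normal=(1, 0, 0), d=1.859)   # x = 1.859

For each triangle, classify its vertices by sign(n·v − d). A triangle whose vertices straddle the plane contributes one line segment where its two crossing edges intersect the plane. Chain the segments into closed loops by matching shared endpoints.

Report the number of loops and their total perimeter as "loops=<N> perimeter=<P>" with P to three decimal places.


Straddling triangles (14 of 70):
  (v0,v5,v1) [+-+] → (1.859, 1.89179, 0)–(1.859, 1.75201, 0.0926452)  len=0.1677
  (v1,v5,v6) [+--] → (1.859, 1.75201, 0.0926452)–(1.859, 1.15991, 0.485)  len=0.7103
  (v1,v6,v2) [+--] → (1.859, 1.15991, 0.485)–(1.859, 0, 0.303568)  len=1.1740
  (v3,v8,v4) [--+] → (1.859, 0.637417, -0.403271)–(1.859, 0, -0.303568)  len=0.6452
  (v4,v8,v9) [+--] → (1.859, 0.637417, -0.403271)–(1.859, 1.15991, -0.485)  len=0.5288
  (v4,v9,v0) [+-+] → (1.859, 1.15991, -0.485)–(1.859, 1.36372, -0.349913)  len=0.2445
  (v0,v9,v5) [+--] → (1.859, 1.36372, -0.349913)–(1.859, 1.89179, 0)  len=0.6335
  (v30,v0,v31) [-+-] → (1.859, -1.89179, 0)–(1.859, -1.36372, 0.349913)  len=0.6335
  (v31,v0,v1) [-++] → (1.859, -1.36372, 0.349913)–(1.859, -1.15991, 0.485)  len=0.2445
  (v31,v1,v32) [-+-] → (1.859, -1.15991, 0.485)–(1.859, -0.637417, 0.403271)  len=0.5288
  (v32,v1,v2) [-+-] → (1.859, -0.637417, 0.403271)–(1.859, 0, 0.303568)  len=0.6452
  (v34,v3,v4) [--+] → (1.859, 0, -0.303568)–(1.859, -1.15991, -0.485)  len=1.1740
  (v34,v4,v30) [-+-] → (1.859, -1.15991, -0.485)–(1.859, -1.75201, -0.0926452)  len=0.7103
  (v30,v4,v0) [-++] → (1.859, -1.75201, -0.0926452)–(1.859, -1.89179, 0)  len=0.1677

Chained into 1 loop(s):
  loop 1: 14 segments, perimeter = 8.2080
Total perimeter = 8.208

loops=1 perimeter=8.208


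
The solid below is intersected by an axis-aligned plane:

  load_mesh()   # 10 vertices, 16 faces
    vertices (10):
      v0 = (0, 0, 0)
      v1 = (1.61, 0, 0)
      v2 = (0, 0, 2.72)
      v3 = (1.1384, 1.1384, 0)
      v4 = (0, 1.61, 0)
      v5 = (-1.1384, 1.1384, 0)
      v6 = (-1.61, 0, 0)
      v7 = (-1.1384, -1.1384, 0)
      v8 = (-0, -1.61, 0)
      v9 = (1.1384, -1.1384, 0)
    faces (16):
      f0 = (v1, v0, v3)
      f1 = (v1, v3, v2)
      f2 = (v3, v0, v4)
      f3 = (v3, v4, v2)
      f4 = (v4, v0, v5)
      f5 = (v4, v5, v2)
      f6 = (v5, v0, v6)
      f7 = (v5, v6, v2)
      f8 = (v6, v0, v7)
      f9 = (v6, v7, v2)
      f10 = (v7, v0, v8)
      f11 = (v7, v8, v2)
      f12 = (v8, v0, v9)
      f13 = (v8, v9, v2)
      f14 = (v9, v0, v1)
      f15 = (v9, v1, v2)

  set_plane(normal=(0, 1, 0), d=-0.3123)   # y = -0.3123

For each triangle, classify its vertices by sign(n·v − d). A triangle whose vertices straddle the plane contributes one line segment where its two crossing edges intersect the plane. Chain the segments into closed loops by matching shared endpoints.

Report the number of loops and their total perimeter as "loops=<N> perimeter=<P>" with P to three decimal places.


Straddling triangles (8 of 16):
  (v6,v0,v7) [++-] → (-0.3123, -0.3123, 0)–(-1.48062, -0.3123, 0)  len=1.1683
  (v6,v7,v2) [+-+] → (-1.48062, -0.3123, 0)–(-0.3123, -0.3123, 1.97382)  len=2.2937
  (v7,v0,v8) [-+-] → (-0.3123, -0.3123, 0)–(0, -0.3123, 0)  len=0.3123
  (v7,v8,v2) [--+] → (0, -0.3123, 2.19239)–(-0.3123, -0.3123, 1.97382)  len=0.3812
  (v8,v0,v9) [-+-] → (0, -0.3123, 0)–(0.3123, -0.3123, 0)  len=0.3123
  (v8,v9,v2) [--+] → (0.3123, -0.3123, 1.97382)–(0, -0.3123, 2.19239)  len=0.3812
  (v9,v0,v1) [-++] → (0.3123, -0.3123, 0)–(1.48062, -0.3123, 0)  len=1.1683
  (v9,v1,v2) [-++] → (1.48062, -0.3123, 0)–(0.3123, -0.3123, 1.97382)  len=2.2937

Chained into 1 loop(s):
  loop 1: 8 segments, perimeter = 8.3110
Total perimeter = 8.311

loops=1 perimeter=8.311


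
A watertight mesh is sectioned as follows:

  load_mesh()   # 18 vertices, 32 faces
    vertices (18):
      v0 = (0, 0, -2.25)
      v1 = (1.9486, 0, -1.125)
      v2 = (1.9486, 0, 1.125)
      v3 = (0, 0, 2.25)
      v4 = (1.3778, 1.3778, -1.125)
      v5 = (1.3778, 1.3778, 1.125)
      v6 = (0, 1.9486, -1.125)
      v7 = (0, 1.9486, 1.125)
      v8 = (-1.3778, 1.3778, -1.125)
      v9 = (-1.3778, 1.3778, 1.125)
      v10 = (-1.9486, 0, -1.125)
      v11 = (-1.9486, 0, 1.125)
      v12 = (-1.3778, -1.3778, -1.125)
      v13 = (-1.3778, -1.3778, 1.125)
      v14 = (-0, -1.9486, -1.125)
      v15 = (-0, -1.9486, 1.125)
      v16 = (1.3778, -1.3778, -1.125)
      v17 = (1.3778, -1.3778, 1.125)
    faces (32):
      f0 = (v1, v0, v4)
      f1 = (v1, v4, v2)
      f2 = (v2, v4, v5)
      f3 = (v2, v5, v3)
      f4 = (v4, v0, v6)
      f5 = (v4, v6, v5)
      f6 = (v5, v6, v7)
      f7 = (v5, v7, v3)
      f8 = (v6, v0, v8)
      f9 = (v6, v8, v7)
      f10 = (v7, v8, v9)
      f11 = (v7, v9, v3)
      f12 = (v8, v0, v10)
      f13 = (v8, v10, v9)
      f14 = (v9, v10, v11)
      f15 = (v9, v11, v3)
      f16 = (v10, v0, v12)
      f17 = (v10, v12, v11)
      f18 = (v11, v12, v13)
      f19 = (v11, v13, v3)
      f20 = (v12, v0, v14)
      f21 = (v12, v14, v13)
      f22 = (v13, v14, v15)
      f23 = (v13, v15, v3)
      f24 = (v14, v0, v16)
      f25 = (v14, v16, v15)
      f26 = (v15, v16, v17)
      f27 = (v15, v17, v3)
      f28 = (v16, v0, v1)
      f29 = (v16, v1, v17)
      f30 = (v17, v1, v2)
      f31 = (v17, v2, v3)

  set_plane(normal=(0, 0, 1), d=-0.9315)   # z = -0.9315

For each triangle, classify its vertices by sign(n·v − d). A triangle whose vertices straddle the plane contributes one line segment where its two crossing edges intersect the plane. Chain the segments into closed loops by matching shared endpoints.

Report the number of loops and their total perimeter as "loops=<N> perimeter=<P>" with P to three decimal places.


Straddling triangles (16 of 32):
  (v1,v4,v2) [--+] → (1.42689, 1.25931, -0.9315)–(1.9486, 0, -0.9315)  len=1.3631
  (v2,v4,v5) [+-+] → (1.42689, 1.25931, -0.9315)–(1.3778, 1.3778, -0.9315)  len=0.1283
  (v4,v6,v5) [--+] → (0.118491, 1.89951, -0.9315)–(1.3778, 1.3778, -0.9315)  len=1.3631
  (v5,v6,v7) [+-+] → (0.118491, 1.89951, -0.9315)–(0, 1.9486, -0.9315)  len=0.1283
  (v6,v8,v7) [--+] → (-1.25931, 1.42689, -0.9315)–(0, 1.9486, -0.9315)  len=1.3631
  (v7,v8,v9) [+-+] → (-1.25931, 1.42689, -0.9315)–(-1.3778, 1.3778, -0.9315)  len=0.1283
  (v8,v10,v9) [--+] → (-1.89951, 0.118491, -0.9315)–(-1.3778, 1.3778, -0.9315)  len=1.3631
  (v9,v10,v11) [+-+] → (-1.89951, 0.118491, -0.9315)–(-1.9486, 0, -0.9315)  len=0.1283
  (v10,v12,v11) [--+] → (-1.42689, -1.25931, -0.9315)–(-1.9486, 0, -0.9315)  len=1.3631
  (v11,v12,v13) [+-+] → (-1.42689, -1.25931, -0.9315)–(-1.3778, -1.3778, -0.9315)  len=0.1283
  (v12,v14,v13) [--+] → (-0.118491, -1.89951, -0.9315)–(-1.3778, -1.3778, -0.9315)  len=1.3631
  (v13,v14,v15) [+-+] → (-0.118491, -1.89951, -0.9315)–(0, -1.9486, -0.9315)  len=0.1283
  (v14,v16,v15) [--+] → (1.25931, -1.42689, -0.9315)–(0, -1.9486, -0.9315)  len=1.3631
  (v15,v16,v17) [+-+] → (1.25931, -1.42689, -0.9315)–(1.3778, -1.3778, -0.9315)  len=0.1283
  (v16,v1,v17) [--+] → (1.89951, -0.118491, -0.9315)–(1.3778, -1.3778, -0.9315)  len=1.3631
  (v17,v1,v2) [+-+] → (1.89951, -0.118491, -0.9315)–(1.9486, 0, -0.9315)  len=0.1283

Chained into 1 loop(s):
  loop 1: 16 segments, perimeter = 11.9309
Total perimeter = 11.931

loops=1 perimeter=11.931


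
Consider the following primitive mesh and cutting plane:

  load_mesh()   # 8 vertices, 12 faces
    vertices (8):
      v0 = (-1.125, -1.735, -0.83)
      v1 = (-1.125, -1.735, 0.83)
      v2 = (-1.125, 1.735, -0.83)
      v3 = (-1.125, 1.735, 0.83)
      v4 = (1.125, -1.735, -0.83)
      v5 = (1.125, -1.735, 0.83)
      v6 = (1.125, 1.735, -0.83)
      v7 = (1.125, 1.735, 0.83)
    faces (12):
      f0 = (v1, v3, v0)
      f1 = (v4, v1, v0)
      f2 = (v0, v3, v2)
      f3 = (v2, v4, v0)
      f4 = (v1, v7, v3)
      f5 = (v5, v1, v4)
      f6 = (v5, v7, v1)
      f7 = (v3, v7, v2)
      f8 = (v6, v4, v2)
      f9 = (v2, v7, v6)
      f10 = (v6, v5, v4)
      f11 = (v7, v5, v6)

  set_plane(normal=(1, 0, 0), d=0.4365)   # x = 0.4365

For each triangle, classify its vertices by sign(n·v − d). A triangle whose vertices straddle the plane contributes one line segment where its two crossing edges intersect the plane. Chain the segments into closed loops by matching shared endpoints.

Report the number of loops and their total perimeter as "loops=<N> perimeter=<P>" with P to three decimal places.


Straddling triangles (8 of 12):
  (v4,v1,v0) [+--] → (0.4365, -1.735, -0.32204)–(0.4365, -1.735, -0.83)  len=0.5080
  (v2,v4,v0) [-+-] → (0.4365, -0.67318, -0.83)–(0.4365, -1.735, -0.83)  len=1.0618
  (v1,v7,v3) [-+-] → (0.4365, 0.67318, 0.83)–(0.4365, 1.735, 0.83)  len=1.0618
  (v5,v1,v4) [+-+] → (0.4365, -1.735, 0.83)–(0.4365, -1.735, -0.32204)  len=1.1520
  (v5,v7,v1) [++-] → (0.4365, 0.67318, 0.83)–(0.4365, -1.735, 0.83)  len=2.4082
  (v3,v7,v2) [-+-] → (0.4365, 1.735, 0.83)–(0.4365, 1.735, 0.32204)  len=0.5080
  (v6,v4,v2) [++-] → (0.4365, -0.67318, -0.83)–(0.4365, 1.735, -0.83)  len=2.4082
  (v2,v7,v6) [-++] → (0.4365, 1.735, 0.32204)–(0.4365, 1.735, -0.83)  len=1.1520

Chained into 1 loop(s):
  loop 1: 8 segments, perimeter = 10.2600
Total perimeter = 10.260

loops=1 perimeter=10.260


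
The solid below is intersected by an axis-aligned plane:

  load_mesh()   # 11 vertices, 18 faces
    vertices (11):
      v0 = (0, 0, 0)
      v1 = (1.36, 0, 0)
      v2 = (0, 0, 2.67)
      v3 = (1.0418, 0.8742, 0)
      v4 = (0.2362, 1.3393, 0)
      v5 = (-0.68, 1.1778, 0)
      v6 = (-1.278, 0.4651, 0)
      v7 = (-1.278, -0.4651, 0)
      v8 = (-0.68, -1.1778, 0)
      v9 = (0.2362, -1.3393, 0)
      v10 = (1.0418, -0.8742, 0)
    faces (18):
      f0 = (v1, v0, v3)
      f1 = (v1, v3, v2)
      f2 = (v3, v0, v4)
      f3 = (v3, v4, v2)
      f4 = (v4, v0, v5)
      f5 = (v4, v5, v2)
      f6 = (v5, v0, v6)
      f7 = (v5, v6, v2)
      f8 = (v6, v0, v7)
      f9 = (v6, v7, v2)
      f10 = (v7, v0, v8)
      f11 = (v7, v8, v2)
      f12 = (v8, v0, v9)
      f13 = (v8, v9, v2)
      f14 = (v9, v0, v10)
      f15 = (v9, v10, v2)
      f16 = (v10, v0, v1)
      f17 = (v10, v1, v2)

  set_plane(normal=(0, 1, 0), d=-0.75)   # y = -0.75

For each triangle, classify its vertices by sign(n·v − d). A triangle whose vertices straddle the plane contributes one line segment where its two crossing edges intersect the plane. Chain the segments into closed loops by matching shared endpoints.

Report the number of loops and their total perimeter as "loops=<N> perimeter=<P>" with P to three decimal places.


loops=1 perimeter=5.398

Straddling triangles (8 of 18):
  (v7,v0,v8) [++-] → (-0.433011, -0.75, 0)–(-1.03895, -0.75, 0)  len=0.6059
  (v7,v8,v2) [+-+] → (-1.03895, -0.75, 0)–(-0.433011, -0.75, 0.969796)  len=1.1435
  (v8,v0,v9) [-+-] → (-0.433011, -0.75, 0)–(0.132271, -0.75, 0)  len=0.5653
  (v8,v9,v2) [--+] → (0.132271, -0.75, 1.17482)–(-0.433011, -0.75, 0.969796)  len=0.6013
  (v9,v0,v10) [-+-] → (0.132271, -0.75, 0)–(0.893789, -0.75, 0)  len=0.7615
  (v9,v10,v2) [--+] → (0.893789, -0.75, 0.379334)–(0.132271, -0.75, 1.17482)  len=1.1012
  (v10,v0,v1) [-++] → (0.893789, -0.75, 0)–(1.08701, -0.75, 0)  len=0.1932
  (v10,v1,v2) [-++] → (1.08701, -0.75, 0)–(0.893789, -0.75, 0.379334)  len=0.4257

Chained into 1 loop(s):
  loop 1: 8 segments, perimeter = 5.3977
Total perimeter = 5.398


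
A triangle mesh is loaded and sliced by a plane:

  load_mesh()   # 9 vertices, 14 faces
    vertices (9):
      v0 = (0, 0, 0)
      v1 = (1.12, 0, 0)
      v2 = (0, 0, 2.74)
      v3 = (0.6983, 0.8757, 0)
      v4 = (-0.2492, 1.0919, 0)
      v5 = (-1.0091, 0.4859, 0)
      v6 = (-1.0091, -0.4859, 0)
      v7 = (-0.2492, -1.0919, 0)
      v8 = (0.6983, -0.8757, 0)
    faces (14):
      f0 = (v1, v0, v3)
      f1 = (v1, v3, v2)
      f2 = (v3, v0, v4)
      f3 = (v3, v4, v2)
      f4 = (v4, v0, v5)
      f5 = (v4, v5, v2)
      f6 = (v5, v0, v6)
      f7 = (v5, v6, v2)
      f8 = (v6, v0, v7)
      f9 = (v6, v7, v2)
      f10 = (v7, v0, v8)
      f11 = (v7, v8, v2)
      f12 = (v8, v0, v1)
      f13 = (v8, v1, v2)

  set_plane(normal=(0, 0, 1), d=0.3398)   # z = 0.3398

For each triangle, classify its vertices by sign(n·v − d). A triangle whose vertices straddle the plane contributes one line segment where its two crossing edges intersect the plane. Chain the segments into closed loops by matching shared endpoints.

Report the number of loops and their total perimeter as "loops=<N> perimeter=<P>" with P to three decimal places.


loops=1 perimeter=5.960

Straddling triangles (7 of 14):
  (v1,v3,v2) [--+] → (0.611701, 0.7671, 0.3398)–(0.981104, 0, 0.3398)  len=0.8514
  (v3,v4,v2) [--+] → (-0.218296, 0.956488, 0.3398)–(0.611701, 0.7671, 0.3398)  len=0.8513
  (v4,v5,v2) [--+] → (-0.883957, 0.425641, 0.3398)–(-0.218296, 0.956488, 0.3398)  len=0.8514
  (v5,v6,v2) [--+] → (-0.883957, -0.425641, 0.3398)–(-0.883957, 0.425641, 0.3398)  len=0.8513
  (v6,v7,v2) [--+] → (-0.218296, -0.956488, 0.3398)–(-0.883957, -0.425641, 0.3398)  len=0.8514
  (v7,v8,v2) [--+] → (0.611701, -0.7671, 0.3398)–(-0.218296, -0.956488, 0.3398)  len=0.8513
  (v8,v1,v2) [--+] → (0.981104, 0, 0.3398)–(0.611701, -0.7671, 0.3398)  len=0.8514

Chained into 1 loop(s):
  loop 1: 7 segments, perimeter = 5.9596
Total perimeter = 5.960


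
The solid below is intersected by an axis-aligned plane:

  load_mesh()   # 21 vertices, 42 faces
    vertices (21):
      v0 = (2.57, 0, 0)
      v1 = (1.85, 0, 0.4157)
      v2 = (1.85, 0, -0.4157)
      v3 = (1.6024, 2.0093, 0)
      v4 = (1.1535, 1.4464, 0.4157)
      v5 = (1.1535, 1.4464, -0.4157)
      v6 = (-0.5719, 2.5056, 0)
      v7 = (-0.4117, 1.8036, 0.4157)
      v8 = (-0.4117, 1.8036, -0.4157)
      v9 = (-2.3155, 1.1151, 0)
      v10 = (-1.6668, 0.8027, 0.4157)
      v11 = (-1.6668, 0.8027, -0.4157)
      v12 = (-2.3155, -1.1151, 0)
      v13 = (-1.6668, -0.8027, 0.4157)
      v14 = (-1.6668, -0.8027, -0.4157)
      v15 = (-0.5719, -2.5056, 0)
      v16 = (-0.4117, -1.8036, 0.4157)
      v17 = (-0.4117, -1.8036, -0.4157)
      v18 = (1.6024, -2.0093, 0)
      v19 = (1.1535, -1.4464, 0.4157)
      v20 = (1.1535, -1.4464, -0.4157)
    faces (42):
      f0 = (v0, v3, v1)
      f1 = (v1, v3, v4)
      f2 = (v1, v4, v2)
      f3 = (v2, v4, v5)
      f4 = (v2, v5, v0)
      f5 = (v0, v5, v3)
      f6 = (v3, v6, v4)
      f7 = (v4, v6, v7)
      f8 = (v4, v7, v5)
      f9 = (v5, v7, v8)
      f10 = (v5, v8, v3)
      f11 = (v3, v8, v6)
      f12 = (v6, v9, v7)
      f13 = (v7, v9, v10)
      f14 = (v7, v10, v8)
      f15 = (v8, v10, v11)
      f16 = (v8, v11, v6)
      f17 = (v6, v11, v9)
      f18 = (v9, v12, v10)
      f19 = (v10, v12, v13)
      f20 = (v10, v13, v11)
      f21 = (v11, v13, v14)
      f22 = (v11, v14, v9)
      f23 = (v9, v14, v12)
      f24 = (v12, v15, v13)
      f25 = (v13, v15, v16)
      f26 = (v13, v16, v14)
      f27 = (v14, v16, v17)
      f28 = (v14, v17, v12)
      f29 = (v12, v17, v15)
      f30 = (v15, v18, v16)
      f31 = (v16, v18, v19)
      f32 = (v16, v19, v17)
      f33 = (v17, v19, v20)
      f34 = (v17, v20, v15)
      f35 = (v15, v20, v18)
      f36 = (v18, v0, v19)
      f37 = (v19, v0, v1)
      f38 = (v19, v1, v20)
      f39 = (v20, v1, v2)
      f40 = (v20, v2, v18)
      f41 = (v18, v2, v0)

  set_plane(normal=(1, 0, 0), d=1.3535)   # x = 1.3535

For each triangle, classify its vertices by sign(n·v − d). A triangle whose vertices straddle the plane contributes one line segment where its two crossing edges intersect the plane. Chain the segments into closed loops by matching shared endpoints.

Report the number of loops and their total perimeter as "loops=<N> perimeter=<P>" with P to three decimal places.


loops=2 perimeter=6.168

Straddling triangles (16 of 42):
  (v1,v3,v4) [++-] → (1.3535, 1.69719, 0.230492)–(1.3535, 1.03107, 0.4157)  len=0.6914
  (v1,v4,v2) [+-+] → (1.3535, 1.03107, 0.4157)–(1.3535, 1.03107, 0.176963)  len=0.2387
  (v2,v4,v5) [+--] → (1.3535, 1.03107, 0.176963)–(1.3535, 1.03107, -0.4157)  len=0.5927
  (v2,v5,v0) [+-+] → (1.3535, 1.03107, -0.4157)–(1.3535, 1.24218, -0.357006)  len=0.2191
  (v0,v5,v3) [+-+] → (1.3535, 1.24218, -0.357006)–(1.3535, 1.69719, -0.230492)  len=0.4723
  (v3,v6,v4) [+--] → (1.3535, 2.06611, 0)–(1.3535, 1.69719, 0.230492)  len=0.4350
  (v5,v8,v3) [--+] → (1.3535, 1.98388, -0.0513717)–(1.3535, 1.69719, -0.230492)  len=0.3380
  (v3,v8,v6) [+--] → (1.3535, 1.98388, -0.0513717)–(1.3535, 2.06611, 0)  len=0.0970
  (v15,v18,v16) [-+-] → (1.3535, -2.06611, 0)–(1.3535, -1.98388, 0.0513717)  len=0.0970
  (v16,v18,v19) [-+-] → (1.3535, -1.98388, 0.0513717)–(1.3535, -1.69719, 0.230492)  len=0.3380
  (v15,v20,v18) [--+] → (1.3535, -1.69719, -0.230492)–(1.3535, -2.06611, 0)  len=0.4350
  (v18,v0,v19) [++-] → (1.3535, -1.24218, 0.357006)–(1.3535, -1.69719, 0.230492)  len=0.4723
  (v19,v0,v1) [-++] → (1.3535, -1.24218, 0.357006)–(1.3535, -1.03107, 0.4157)  len=0.2191
  (v19,v1,v20) [-+-] → (1.3535, -1.03107, 0.4157)–(1.3535, -1.03107, -0.176963)  len=0.5927
  (v20,v1,v2) [-++] → (1.3535, -1.03107, -0.176963)–(1.3535, -1.03107, -0.4157)  len=0.2387
  (v20,v2,v18) [-++] → (1.3535, -1.03107, -0.4157)–(1.3535, -1.69719, -0.230492)  len=0.6914

Chained into 2 loop(s):
  loop 1: 8 segments, perimeter = 3.0842
  loop 2: 8 segments, perimeter = 3.0842
Total perimeter = 6.168


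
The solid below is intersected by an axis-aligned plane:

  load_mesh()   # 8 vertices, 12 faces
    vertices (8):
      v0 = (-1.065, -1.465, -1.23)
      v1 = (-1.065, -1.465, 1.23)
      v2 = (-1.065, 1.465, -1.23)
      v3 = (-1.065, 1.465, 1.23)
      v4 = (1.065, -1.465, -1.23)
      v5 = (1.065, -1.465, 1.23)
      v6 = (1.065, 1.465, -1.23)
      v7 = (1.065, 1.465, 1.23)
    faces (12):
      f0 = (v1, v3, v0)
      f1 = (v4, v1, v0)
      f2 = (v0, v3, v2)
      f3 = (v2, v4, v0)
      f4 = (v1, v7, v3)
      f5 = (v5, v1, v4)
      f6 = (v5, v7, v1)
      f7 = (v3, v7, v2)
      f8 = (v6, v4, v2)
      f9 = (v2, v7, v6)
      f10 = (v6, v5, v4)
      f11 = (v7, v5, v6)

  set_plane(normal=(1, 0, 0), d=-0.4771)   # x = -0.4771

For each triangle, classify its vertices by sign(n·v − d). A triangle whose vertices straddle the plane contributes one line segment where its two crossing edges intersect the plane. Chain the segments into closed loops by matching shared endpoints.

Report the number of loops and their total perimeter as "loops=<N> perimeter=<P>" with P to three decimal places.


loops=1 perimeter=10.780

Straddling triangles (8 of 12):
  (v4,v1,v0) [+--] → (-0.4771, -1.465, 0.551017)–(-0.4771, -1.465, -1.23)  len=1.7810
  (v2,v4,v0) [-+-] → (-0.4771, 0.656292, -1.23)–(-0.4771, -1.465, -1.23)  len=2.1213
  (v1,v7,v3) [-+-] → (-0.4771, -0.656292, 1.23)–(-0.4771, 1.465, 1.23)  len=2.1213
  (v5,v1,v4) [+-+] → (-0.4771, -1.465, 1.23)–(-0.4771, -1.465, 0.551017)  len=0.6790
  (v5,v7,v1) [++-] → (-0.4771, -0.656292, 1.23)–(-0.4771, -1.465, 1.23)  len=0.8087
  (v3,v7,v2) [-+-] → (-0.4771, 1.465, 1.23)–(-0.4771, 1.465, -0.551017)  len=1.7810
  (v6,v4,v2) [++-] → (-0.4771, 0.656292, -1.23)–(-0.4771, 1.465, -1.23)  len=0.8087
  (v2,v7,v6) [-++] → (-0.4771, 1.465, -0.551017)–(-0.4771, 1.465, -1.23)  len=0.6790

Chained into 1 loop(s):
  loop 1: 8 segments, perimeter = 10.7800
Total perimeter = 10.780


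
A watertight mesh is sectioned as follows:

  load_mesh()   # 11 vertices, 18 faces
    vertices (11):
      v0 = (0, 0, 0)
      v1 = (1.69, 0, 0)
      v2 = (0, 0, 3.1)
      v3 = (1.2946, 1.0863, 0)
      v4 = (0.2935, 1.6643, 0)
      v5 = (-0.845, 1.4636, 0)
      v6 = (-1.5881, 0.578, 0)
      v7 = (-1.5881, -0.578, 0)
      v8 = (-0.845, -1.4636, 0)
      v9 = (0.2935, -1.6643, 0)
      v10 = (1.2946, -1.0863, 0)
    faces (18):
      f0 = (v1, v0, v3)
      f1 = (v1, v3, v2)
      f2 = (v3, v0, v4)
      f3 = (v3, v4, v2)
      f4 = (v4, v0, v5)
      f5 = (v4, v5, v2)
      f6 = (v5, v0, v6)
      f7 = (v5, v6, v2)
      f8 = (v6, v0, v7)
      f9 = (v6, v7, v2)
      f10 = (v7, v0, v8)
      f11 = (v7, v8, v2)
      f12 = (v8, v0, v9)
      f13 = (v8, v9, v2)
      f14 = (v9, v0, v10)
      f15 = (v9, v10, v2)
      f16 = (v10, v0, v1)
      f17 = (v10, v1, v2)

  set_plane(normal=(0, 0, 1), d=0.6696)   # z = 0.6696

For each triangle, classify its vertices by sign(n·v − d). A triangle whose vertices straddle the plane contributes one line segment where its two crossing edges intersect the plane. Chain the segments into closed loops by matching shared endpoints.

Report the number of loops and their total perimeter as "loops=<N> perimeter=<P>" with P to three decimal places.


loops=1 perimeter=8.157

Straddling triangles (9 of 18):
  (v1,v3,v2) [--+] → (1.01497, 0.851659, 0.6696)–(1.32496, 0, 0.6696)  len=0.9063
  (v3,v4,v2) [--+] → (0.230104, 1.30481, 0.6696)–(1.01497, 0.851659, 0.6696)  len=0.9063
  (v4,v5,v2) [--+] → (-0.66248, 1.14746, 0.6696)–(0.230104, 1.30481, 0.6696)  len=0.9063
  (v5,v6,v2) [--+] → (-1.24507, 0.453152, 0.6696)–(-0.66248, 1.14746, 0.6696)  len=0.9064
  (v6,v7,v2) [--+] → (-1.24507, -0.453152, 0.6696)–(-1.24507, 0.453152, 0.6696)  len=0.9063
  (v7,v8,v2) [--+] → (-0.66248, -1.14746, 0.6696)–(-1.24507, -0.453152, 0.6696)  len=0.9064
  (v8,v9,v2) [--+] → (0.230104, -1.30481, 0.6696)–(-0.66248, -1.14746, 0.6696)  len=0.9063
  (v9,v10,v2) [--+] → (1.01497, -0.851659, 0.6696)–(0.230104, -1.30481, 0.6696)  len=0.9063
  (v10,v1,v2) [--+] → (1.32496, 0, 0.6696)–(1.01497, -0.851659, 0.6696)  len=0.9063

Chained into 1 loop(s):
  loop 1: 9 segments, perimeter = 8.1569
Total perimeter = 8.157


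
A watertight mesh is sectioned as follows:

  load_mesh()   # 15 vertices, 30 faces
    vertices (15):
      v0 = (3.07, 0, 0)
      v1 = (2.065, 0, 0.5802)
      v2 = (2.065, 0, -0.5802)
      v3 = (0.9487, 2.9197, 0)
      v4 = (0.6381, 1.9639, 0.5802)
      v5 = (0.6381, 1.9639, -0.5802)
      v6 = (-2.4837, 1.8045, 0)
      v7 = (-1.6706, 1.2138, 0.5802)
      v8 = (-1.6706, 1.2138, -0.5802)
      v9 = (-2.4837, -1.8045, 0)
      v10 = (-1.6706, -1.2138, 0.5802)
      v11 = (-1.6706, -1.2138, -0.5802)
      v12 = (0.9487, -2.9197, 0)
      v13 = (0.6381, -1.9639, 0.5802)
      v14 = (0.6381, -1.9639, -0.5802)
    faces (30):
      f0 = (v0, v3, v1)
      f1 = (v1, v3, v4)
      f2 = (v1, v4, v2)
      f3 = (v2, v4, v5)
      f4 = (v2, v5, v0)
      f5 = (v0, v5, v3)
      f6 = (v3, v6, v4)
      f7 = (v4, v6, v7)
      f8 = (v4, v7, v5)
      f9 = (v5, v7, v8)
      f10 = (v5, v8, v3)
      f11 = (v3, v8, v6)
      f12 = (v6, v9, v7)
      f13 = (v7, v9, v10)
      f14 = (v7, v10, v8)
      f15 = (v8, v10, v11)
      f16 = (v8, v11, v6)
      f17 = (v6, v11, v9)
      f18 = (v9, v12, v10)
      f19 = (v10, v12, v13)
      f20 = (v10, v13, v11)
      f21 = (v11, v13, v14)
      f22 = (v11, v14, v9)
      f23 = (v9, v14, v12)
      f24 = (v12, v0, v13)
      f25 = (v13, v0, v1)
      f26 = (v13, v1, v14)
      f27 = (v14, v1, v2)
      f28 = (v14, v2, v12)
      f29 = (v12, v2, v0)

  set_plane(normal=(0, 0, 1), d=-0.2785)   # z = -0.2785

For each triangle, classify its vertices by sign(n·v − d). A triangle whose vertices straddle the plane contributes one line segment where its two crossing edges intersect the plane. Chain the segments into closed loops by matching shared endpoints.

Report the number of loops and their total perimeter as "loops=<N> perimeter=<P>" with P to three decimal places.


Straddling triangles (20 of 30):
  (v1,v4,v2) [++-] → (1.69401, 0.510607, -0.2785)–(2.065, 0, -0.2785)  len=0.6312
  (v2,v4,v5) [-+-] → (1.69401, 0.510607, -0.2785)–(0.6381, 1.9639, -0.2785)  len=1.7964
  (v2,v5,v0) [--+] → (1.90267, 0.942686, -0.2785)–(2.58759, 0, -0.2785)  len=1.1652
  (v0,v5,v3) [+-+] → (1.90267, 0.942686, -0.2785)–(0.79961, 2.46091, -0.2785)  len=1.8766
  (v4,v7,v5) [++-] → (0.037846, 1.76888, -0.2785)–(0.6381, 1.9639, -0.2785)  len=0.6311
  (v5,v7,v8) [-+-] → (0.037846, 1.76888, -0.2785)–(-1.6706, 1.2138, -0.2785)  len=1.7964
  (v5,v8,v3) [--+] → (-0.308582, 2.10086, -0.2785)–(0.79961, 2.46091, -0.2785)  len=1.1652
  (v3,v8,v6) [+-+] → (-0.308582, 2.10086, -0.2785)–(-2.09341, 1.52096, -0.2785)  len=1.8767
  (v7,v10,v8) [++-] → (-1.6706, 0.582632, -0.2785)–(-1.6706, 1.2138, -0.2785)  len=0.6312
  (v8,v10,v11) [-+-] → (-1.6706, 0.582632, -0.2785)–(-1.6706, -1.2138, -0.2785)  len=1.7964
  (v8,v11,v6) [--+] → (-2.09341, 0.355695, -0.2785)–(-2.09341, 1.52096, -0.2785)  len=1.1653
  (v6,v11,v9) [+-+] → (-2.09341, 0.355695, -0.2785)–(-2.09341, -1.52096, -0.2785)  len=1.8767
  (v10,v13,v11) [++-] → (-1.07035, -1.40882, -0.2785)–(-1.6706, -1.2138, -0.2785)  len=0.6311
  (v11,v13,v14) [-+-] → (-1.07035, -1.40882, -0.2785)–(0.6381, -1.9639, -0.2785)  len=1.7964
  (v11,v14,v9) [--+] → (-0.985214, -1.88101, -0.2785)–(-2.09341, -1.52096, -0.2785)  len=1.1652
  (v9,v14,v12) [+-+] → (-0.985214, -1.88101, -0.2785)–(0.79961, -2.46091, -0.2785)  len=1.8767
  (v13,v1,v14) [++-] → (1.00909, -1.45329, -0.2785)–(0.6381, -1.9639, -0.2785)  len=0.6312
  (v14,v1,v2) [-+-] → (1.00909, -1.45329, -0.2785)–(2.065, 0, -0.2785)  len=1.7964
  (v14,v2,v12) [--+] → (1.48453, -1.51822, -0.2785)–(0.79961, -2.46091, -0.2785)  len=1.1652
  (v12,v2,v0) [+-+] → (1.48453, -1.51822, -0.2785)–(2.58759, 0, -0.2785)  len=1.8766

Chained into 2 loop(s):
  loop 1: 10 segments, perimeter = 12.1377
  loop 2: 10 segments, perimeter = 15.2094
Total perimeter = 27.347

loops=2 perimeter=27.347


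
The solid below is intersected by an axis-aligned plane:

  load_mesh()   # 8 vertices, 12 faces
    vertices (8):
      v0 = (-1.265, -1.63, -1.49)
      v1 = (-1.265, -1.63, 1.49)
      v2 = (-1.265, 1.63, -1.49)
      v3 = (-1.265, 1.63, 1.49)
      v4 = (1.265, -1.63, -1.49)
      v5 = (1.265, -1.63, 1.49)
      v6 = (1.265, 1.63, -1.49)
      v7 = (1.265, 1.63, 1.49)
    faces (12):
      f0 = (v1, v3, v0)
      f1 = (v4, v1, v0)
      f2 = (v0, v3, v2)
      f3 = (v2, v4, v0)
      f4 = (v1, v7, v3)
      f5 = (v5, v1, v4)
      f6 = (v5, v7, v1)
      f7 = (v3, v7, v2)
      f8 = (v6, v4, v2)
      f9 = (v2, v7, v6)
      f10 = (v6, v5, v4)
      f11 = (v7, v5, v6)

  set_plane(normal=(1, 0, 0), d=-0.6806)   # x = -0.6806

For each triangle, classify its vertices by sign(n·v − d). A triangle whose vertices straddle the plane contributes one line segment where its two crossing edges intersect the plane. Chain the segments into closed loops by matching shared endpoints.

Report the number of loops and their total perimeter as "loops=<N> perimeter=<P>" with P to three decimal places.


loops=1 perimeter=12.480

Straddling triangles (8 of 12):
  (v4,v1,v0) [+--] → (-0.6806, -1.63, 0.801655)–(-0.6806, -1.63, -1.49)  len=2.2917
  (v2,v4,v0) [-+-] → (-0.6806, 0.876979, -1.49)–(-0.6806, -1.63, -1.49)  len=2.5070
  (v1,v7,v3) [-+-] → (-0.6806, -0.876979, 1.49)–(-0.6806, 1.63, 1.49)  len=2.5070
  (v5,v1,v4) [+-+] → (-0.6806, -1.63, 1.49)–(-0.6806, -1.63, 0.801655)  len=0.6883
  (v5,v7,v1) [++-] → (-0.6806, -0.876979, 1.49)–(-0.6806, -1.63, 1.49)  len=0.7530
  (v3,v7,v2) [-+-] → (-0.6806, 1.63, 1.49)–(-0.6806, 1.63, -0.801655)  len=2.2917
  (v6,v4,v2) [++-] → (-0.6806, 0.876979, -1.49)–(-0.6806, 1.63, -1.49)  len=0.7530
  (v2,v7,v6) [-++] → (-0.6806, 1.63, -0.801655)–(-0.6806, 1.63, -1.49)  len=0.6883

Chained into 1 loop(s):
  loop 1: 8 segments, perimeter = 12.4800
Total perimeter = 12.480


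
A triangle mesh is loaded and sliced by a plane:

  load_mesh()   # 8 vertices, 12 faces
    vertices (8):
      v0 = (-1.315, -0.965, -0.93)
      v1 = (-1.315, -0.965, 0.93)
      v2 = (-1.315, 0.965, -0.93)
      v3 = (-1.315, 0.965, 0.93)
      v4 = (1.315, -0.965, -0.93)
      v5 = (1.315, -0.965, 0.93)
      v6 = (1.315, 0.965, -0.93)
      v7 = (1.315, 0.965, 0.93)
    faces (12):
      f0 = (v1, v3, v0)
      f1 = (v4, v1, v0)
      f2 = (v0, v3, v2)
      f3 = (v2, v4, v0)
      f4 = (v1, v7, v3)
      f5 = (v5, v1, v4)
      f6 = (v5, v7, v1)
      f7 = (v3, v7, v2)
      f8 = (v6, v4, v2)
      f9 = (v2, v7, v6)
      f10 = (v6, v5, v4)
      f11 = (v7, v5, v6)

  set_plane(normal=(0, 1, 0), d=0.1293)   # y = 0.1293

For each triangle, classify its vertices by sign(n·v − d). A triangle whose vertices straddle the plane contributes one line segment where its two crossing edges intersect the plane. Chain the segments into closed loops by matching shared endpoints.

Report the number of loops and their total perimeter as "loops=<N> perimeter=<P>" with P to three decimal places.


Straddling triangles (8 of 12):
  (v1,v3,v0) [-+-] → (-1.315, 0.1293, 0.93)–(-1.315, 0.1293, 0.12461)  len=0.8054
  (v0,v3,v2) [-++] → (-1.315, 0.1293, 0.12461)–(-1.315, 0.1293, -0.93)  len=1.0546
  (v2,v4,v0) [+--] → (-0.176196, 0.1293, -0.93)–(-1.315, 0.1293, -0.93)  len=1.1388
  (v1,v7,v3) [-++] → (0.176196, 0.1293, 0.93)–(-1.315, 0.1293, 0.93)  len=1.4912
  (v5,v7,v1) [-+-] → (1.315, 0.1293, 0.93)–(0.176196, 0.1293, 0.93)  len=1.1388
  (v6,v4,v2) [+-+] → (1.315, 0.1293, -0.93)–(-0.176196, 0.1293, -0.93)  len=1.4912
  (v6,v5,v4) [+--] → (1.315, 0.1293, -0.12461)–(1.315, 0.1293, -0.93)  len=0.8054
  (v7,v5,v6) [+-+] → (1.315, 0.1293, 0.93)–(1.315, 0.1293, -0.12461)  len=1.0546

Chained into 1 loop(s):
  loop 1: 8 segments, perimeter = 8.9800
Total perimeter = 8.980

loops=1 perimeter=8.980


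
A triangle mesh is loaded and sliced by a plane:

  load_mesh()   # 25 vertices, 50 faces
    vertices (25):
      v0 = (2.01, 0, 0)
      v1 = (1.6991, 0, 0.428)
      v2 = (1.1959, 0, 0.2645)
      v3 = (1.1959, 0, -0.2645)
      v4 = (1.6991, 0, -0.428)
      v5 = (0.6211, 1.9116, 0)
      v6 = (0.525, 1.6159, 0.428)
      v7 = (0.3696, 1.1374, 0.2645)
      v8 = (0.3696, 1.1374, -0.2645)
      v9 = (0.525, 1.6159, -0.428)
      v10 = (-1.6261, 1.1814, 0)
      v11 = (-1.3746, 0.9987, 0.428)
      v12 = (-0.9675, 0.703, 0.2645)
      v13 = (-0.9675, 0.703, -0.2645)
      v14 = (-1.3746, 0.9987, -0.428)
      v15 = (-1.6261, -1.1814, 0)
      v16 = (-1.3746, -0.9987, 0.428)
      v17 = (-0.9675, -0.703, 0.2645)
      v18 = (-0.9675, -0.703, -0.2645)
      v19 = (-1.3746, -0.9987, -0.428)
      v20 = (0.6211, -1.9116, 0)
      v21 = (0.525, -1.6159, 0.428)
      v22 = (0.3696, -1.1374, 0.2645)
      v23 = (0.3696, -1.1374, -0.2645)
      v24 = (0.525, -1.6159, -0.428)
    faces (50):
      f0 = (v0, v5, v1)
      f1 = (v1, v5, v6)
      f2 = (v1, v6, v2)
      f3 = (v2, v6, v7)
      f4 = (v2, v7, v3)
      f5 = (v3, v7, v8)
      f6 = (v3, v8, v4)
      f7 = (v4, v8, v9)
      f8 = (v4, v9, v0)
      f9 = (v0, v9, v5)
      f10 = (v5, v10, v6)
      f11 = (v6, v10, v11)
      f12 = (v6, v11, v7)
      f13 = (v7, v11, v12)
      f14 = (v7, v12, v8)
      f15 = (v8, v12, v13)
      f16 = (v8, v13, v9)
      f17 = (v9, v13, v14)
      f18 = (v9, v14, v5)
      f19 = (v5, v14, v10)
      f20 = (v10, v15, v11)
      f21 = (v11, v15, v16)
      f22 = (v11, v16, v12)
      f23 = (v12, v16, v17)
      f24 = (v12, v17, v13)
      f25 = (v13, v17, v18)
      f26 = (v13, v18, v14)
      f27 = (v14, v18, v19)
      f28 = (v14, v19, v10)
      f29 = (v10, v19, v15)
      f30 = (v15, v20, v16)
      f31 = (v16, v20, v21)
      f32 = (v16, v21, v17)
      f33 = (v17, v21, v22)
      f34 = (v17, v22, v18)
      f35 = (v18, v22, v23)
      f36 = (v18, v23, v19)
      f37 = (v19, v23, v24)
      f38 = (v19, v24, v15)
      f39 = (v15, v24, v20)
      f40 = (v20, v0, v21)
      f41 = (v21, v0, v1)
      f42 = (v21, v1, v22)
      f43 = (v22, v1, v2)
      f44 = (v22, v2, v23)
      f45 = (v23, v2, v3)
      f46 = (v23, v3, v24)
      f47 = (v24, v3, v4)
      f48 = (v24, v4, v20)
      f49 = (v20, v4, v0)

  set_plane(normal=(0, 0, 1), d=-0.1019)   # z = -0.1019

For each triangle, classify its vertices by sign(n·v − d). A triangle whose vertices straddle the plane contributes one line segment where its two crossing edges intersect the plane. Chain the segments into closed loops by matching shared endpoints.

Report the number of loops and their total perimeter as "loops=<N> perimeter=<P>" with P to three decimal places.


loops=2 perimeter=18.409

Straddling triangles (20 of 50):
  (v2,v7,v3) [++-] → (0.941918, 0.349605, -0.1019)–(1.1959, 0, -0.1019)  len=0.4321
  (v3,v7,v8) [-+-] → (0.941918, 0.349605, -0.1019)–(0.3696, 1.1374, -0.1019)  len=0.9737
  (v4,v9,v0) [--+] → (1.65645, 0.38472, -0.1019)–(1.93598, 0, -0.1019)  len=0.4756
  (v0,v9,v5) [+-+] → (1.65645, 0.38472, -0.1019)–(0.59822, 1.8412, -0.1019)  len=1.8003
  (v7,v12,v8) [++-] → (-0.0413876, 1.00388, -0.1019)–(0.3696, 1.1374, -0.1019)  len=0.4321
  (v8,v12,v13) [-+-] → (-0.0413876, 1.00388, -0.1019)–(-0.9675, 0.703, -0.1019)  len=0.9738
  (v9,v14,v5) [--+] → (0.145956, 1.69425, -0.1019)–(0.59822, 1.8412, -0.1019)  len=0.4755
  (v5,v14,v10) [+-+] → (0.145956, 1.69425, -0.1019)–(-1.56622, 1.1379, -0.1019)  len=1.8003
  (v12,v17,v13) [++-] → (-0.9675, 0.270834, -0.1019)–(-0.9675, 0.703, -0.1019)  len=0.4322
  (v13,v17,v18) [-+-] → (-0.9675, 0.270834, -0.1019)–(-0.9675, -0.703, -0.1019)  len=0.9738
  (v14,v19,v10) [--+] → (-1.56622, 0.662353, -0.1019)–(-1.56622, 1.1379, -0.1019)  len=0.4755
  (v10,v19,v15) [+-+] → (-1.56622, 0.662353, -0.1019)–(-1.56622, -1.1379, -0.1019)  len=1.8003
  (v17,v22,v18) [++-] → (-0.556512, -0.836523, -0.1019)–(-0.9675, -0.703, -0.1019)  len=0.4321
  (v18,v22,v23) [-+-] → (-0.556512, -0.836523, -0.1019)–(0.3696, -1.1374, -0.1019)  len=0.9738
  (v19,v24,v15) [--+] → (-1.11396, -1.28485, -0.1019)–(-1.56622, -1.1379, -0.1019)  len=0.4755
  (v15,v24,v20) [+-+] → (-1.11396, -1.28485, -0.1019)–(0.59822, -1.8412, -0.1019)  len=1.8003
  (v22,v2,v23) [++-] → (0.623582, -0.787795, -0.1019)–(0.3696, -1.1374, -0.1019)  len=0.4321
  (v23,v2,v3) [-+-] → (0.623582, -0.787795, -0.1019)–(1.1959, 0, -0.1019)  len=0.9737
  (v24,v4,v20) [--+] → (0.877755, -1.45648, -0.1019)–(0.59822, -1.8412, -0.1019)  len=0.4756
  (v20,v4,v0) [+-+] → (0.877755, -1.45648, -0.1019)–(1.93598, 0, -0.1019)  len=1.8003

Chained into 2 loop(s):
  loop 1: 10 segments, perimeter = 7.0295
  loop 2: 10 segments, perimeter = 11.3792
Total perimeter = 18.409
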